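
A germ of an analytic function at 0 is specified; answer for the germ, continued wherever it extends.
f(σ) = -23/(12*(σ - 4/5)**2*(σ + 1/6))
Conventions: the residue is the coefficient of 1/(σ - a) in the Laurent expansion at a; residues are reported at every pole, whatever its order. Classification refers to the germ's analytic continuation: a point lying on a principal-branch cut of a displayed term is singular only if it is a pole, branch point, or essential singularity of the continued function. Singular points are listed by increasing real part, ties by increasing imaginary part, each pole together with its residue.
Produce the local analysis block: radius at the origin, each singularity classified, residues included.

Denominator factor (σ - 4/5)^2: pole of order 2 at 4/5, modulus 4/5.
Denominator factor (σ + 1/6): pole of order 1 at -1/6, modulus 1/6.
The radius of convergence is the smallest modulus among the singular points: 1/6.
At the order-1 pole -1/6 set g(σ) = (σ - (-1/6))*f(σ) = -23/(12*(σ - 4/5)**2).
Simple pole: residue = g(a) at a = -1/6, which is -1725/841.
At the order-2 pole 4/5 set g(σ) = (σ - (4/5))^2*f(σ) = -23/(12*(σ + 1/6)).
Order-2 pole: residue = g'(a); g'(4/5) = 1725/841, so the residue is 1725/841.
List the singular points by increasing real part (a conjugate pair: the negative imaginary part first).

Radius of convergence at 0: 1/6.
At -1/6: a pole of order 1; residue -1725/841.
At 4/5: a pole of order 2; residue 1725/841.


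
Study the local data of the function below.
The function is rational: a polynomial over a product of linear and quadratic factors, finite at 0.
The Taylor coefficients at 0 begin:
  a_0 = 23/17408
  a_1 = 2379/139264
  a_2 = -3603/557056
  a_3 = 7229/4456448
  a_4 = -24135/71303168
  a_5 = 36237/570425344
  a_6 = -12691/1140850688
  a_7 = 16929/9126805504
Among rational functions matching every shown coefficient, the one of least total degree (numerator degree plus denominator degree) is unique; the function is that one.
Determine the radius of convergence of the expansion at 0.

No rational of total degree below 4 reproduces all 8 coefficients; solving the [1/3] Pade equations on them gives f(α) = (9*α + 23/34)/(α + 8)**3, whose expansion matches every shown term.
Denominator factor (α + 8)^3: pole of order 3 at -8, modulus 8.
The radius of convergence is the smallest modulus among the singular points: 8.

The radius of convergence is 8.


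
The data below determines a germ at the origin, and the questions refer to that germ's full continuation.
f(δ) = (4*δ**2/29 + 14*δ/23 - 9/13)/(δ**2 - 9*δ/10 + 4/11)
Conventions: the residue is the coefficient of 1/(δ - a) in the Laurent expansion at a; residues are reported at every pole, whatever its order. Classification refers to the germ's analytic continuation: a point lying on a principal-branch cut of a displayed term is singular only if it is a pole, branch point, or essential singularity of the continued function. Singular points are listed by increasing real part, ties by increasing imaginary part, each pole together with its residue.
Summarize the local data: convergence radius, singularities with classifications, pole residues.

Denominator factor (δ**2 - 9*δ/10 + 4/11): discriminant -709/1100, complex-conjugate roots (9/20) + ((1/220)*sqrt(7799))*i and (9/20) - ((1/220)*sqrt(7799))*i; poles of order 1, moduli (2/11)*sqrt(11) and (2/11)*sqrt(11).
The radius of convergence is the smallest modulus among the singular points: (2/11)*sqrt(11).
The factor δ**2 - 9*δ/10 + 4/11 splits as (δ - a)(δ - a') with a = (9/20) - ((1/220)*sqrt(7799))*i, a' = (9/20) + ((1/220)*sqrt(7799))*i. At the order-1 pole a set g(δ) = (δ - a)*f(δ) = [4*δ**2/29 + 14*δ/23 - 9/13] / (δ - a').
Simple pole: residue = g(a) at a = (9/20) - ((1/220)*sqrt(7799))*i, which is (1222/3335) - ((1968136/338125645)*sqrt(7799))*i.
The factor δ**2 - 9*δ/10 + 4/11 splits as (δ - a)(δ - a') with a = (9/20) + ((1/220)*sqrt(7799))*i, a' = (9/20) - ((1/220)*sqrt(7799))*i. At the order-1 pole a set g(δ) = (δ - a)*f(δ) = [4*δ**2/29 + 14*δ/23 - 9/13] / (δ - a').
Simple pole: residue = g(a) at a = (9/20) + ((1/220)*sqrt(7799))*i, which is (1222/3335) + ((1968136/338125645)*sqrt(7799))*i.
List the singular points by increasing real part (a conjugate pair: the negative imaginary part first).

Radius of convergence at 0: (2/11)*sqrt(11).
At (9/20) - ((1/220)*sqrt(7799))*i: a pole of order 1; residue (1222/3335) - ((1968136/338125645)*sqrt(7799))*i.
At (9/20) + ((1/220)*sqrt(7799))*i: a pole of order 1; residue (1222/3335) + ((1968136/338125645)*sqrt(7799))*i.


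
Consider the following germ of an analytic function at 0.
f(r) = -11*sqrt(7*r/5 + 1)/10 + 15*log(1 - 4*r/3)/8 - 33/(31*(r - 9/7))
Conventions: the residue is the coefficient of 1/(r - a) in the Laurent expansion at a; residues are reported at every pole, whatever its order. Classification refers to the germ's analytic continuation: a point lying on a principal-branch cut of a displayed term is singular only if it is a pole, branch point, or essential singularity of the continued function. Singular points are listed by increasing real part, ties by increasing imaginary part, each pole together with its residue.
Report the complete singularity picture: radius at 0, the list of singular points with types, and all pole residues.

Denominator factor (r - 9/7): pole of order 1 at 9/7, modulus 9/7.
Branch term (-11/10)*sqrt(1 - r/(-5/7)): its argument vanishes at r = -5/7, a square-root branch point, modulus 5/7.
Branch term (15/8)*log(1 - r/(3/4)): its argument vanishes at r = 3/4, a logarithmic branch point, modulus 3/4.
The radius of convergence is the smallest modulus among the singular points: 5/7.
The branch terms are analytic at 9/7 and contribute nothing to the residue; only the rational part matters.
At the order-1 pole 9/7 set g(r) = (r - (9/7))*(rational part) = -33/31.
Simple pole: residue = g(a) at a = 9/7, which is -33/31.
List the singular points by increasing real part (a conjugate pair: the negative imaginary part first).

Radius of convergence at 0: 5/7.
At -5/7: an algebraic (square-root) branch point.
At 3/4: a logarithmic branch point.
At 9/7: a pole of order 1; residue -33/31.


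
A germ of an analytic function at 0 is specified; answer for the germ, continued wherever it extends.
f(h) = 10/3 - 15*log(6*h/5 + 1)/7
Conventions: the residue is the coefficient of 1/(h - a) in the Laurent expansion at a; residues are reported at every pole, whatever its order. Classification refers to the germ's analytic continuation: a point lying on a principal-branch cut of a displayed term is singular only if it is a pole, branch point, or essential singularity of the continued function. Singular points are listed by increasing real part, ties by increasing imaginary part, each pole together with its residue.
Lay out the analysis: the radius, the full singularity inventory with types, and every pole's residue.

Branch term (-15/7)*log(1 - h/(-5/6)): its argument vanishes at h = -5/6, a logarithmic branch point, modulus 5/6.
The radius of convergence is the smallest modulus among the singular points: 5/6.

Radius of convergence at 0: 5/6.
At -5/6: a logarithmic branch point.


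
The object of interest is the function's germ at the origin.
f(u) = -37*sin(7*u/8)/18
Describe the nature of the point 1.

There is no denominator, hence no pole anywhere.
The factor -sin(7*u/8) is entire.
So the germ continues analytically to 1.

The point is a regular point.


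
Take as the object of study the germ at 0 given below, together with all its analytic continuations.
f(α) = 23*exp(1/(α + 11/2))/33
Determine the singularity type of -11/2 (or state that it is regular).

The point is an essential singularity.

The exponent 1/(α - (-11/2)) has a pole at -11/2, so exp(1/(α - (-11/2))) takes every nonzero value near it: an essential singularity (not a pole of any order).


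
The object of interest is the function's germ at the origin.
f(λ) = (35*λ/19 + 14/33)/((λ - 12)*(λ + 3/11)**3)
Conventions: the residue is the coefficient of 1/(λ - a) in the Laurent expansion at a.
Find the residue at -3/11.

The residue is -1709246/140241375.

At the order-3 pole -3/11 set g(λ) = (λ - (-3/11))^3*f(λ) = (35*λ/19 + 14/33)/(λ - 12).
Order-3 pole: residue = g''(a)/2; g''(-3/11) = -3418492/140241375, so the residue is -1709246/140241375.


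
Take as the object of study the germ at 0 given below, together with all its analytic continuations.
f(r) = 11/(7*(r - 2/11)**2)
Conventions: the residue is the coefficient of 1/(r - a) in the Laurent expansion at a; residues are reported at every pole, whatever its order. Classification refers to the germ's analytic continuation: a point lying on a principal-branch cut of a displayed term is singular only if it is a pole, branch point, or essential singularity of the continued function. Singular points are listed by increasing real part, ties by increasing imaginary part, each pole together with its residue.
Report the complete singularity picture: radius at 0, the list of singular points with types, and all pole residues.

Denominator factor (r - 2/11)^2: pole of order 2 at 2/11, modulus 2/11.
The radius of convergence is the smallest modulus among the singular points: 2/11.
At the order-2 pole 2/11 set g(r) = (r - (2/11))^2*f(r) = 11/7.
Order-2 pole: residue = g'(a); g'(2/11) = 0, so the residue is 0.

Radius of convergence at 0: 2/11.
At 2/11: a pole of order 2; residue 0.


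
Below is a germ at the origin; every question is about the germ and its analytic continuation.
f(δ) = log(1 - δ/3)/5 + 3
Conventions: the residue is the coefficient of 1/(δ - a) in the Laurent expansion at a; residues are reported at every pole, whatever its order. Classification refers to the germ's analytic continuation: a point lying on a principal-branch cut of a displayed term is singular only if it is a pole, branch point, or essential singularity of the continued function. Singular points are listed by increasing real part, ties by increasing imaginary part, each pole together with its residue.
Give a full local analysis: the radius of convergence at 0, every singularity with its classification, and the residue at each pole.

Radius of convergence at 0: 3.
At 3: a logarithmic branch point.

Branch term (1/5)*log(1 - δ/(3)): its argument vanishes at δ = 3, a logarithmic branch point, modulus 3.
The radius of convergence is the smallest modulus among the singular points: 3.


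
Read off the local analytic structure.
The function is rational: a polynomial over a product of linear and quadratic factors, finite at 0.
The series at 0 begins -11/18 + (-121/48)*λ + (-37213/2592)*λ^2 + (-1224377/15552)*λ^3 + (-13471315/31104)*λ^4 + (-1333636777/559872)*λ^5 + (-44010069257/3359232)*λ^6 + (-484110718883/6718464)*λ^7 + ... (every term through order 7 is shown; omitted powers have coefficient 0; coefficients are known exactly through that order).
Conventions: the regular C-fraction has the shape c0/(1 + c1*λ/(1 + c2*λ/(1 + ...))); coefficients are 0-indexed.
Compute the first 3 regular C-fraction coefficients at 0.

Taylor coefficients (read off): a_0 = -11/18, a_1 = -121/48, a_2 = -37213/2592.
c0 = a_0 = -11/18. Peel one level at a time: if S = 1 + c*λ/S' with S'(0) = 1, then c is the λ-coefficient of S and S' = c*λ/(S - 1).
S_1 = c0/f = 1 + (-33/8)*λ + (-3731/576)*λ^2 + ...; c1 = -33/8.
S_2 = c1*λ/(S_1 - 1) = 1 + (-3731/2376)*λ + ...; c2 = -3731/2376.

The regular C-fraction coefficients are [-11/18, -33/8, -3731/2376].


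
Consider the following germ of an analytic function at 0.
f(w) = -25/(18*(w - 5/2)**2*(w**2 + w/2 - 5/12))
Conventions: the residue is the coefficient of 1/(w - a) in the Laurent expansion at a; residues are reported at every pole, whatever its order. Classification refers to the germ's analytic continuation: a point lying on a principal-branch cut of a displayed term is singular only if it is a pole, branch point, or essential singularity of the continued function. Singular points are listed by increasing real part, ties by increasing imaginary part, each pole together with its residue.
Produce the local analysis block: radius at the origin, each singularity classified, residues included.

Denominator factor (w - 5/2)^2: pole of order 2 at 5/2, modulus 5/2.
Denominator factor (w**2 + w/2 - 5/12): discriminant 23/12, real irrational roots -1/4 + (1/12)*sqrt(69) and -1/4 - (1/12)*sqrt(69); poles of order 1, moduli -1/4 + (1/12)*sqrt(69) and 1/4 + (1/12)*sqrt(69).
The radius of convergence is the smallest modulus among the singular points: -1/4 + (1/12)*sqrt(69).
The factor w**2 + w/2 - 5/12 splits as (w - a)(w - a') with a = -1/4 - (1/12)*sqrt(69), a' = -1/4 + (1/12)*sqrt(69). At the order-1 pole a set g(w) = (w - a)*f(w) = [-25/(18*(w - 5/2)**2)] / (w - a').
Simple pole: residue = g(a) at a = -1/4 - (1/12)*sqrt(69), which is -22/289 + (386/19941)*sqrt(69).
The factor w**2 + w/2 - 5/12 splits as (w - a)(w - a') with a = -1/4 + (1/12)*sqrt(69), a' = -1/4 - (1/12)*sqrt(69). At the order-1 pole a set g(w) = (w - a)*f(w) = [-25/(18*(w - 5/2)**2)] / (w - a').
Simple pole: residue = g(a) at a = -1/4 + (1/12)*sqrt(69), which is -22/289 - (386/19941)*sqrt(69).
At the order-2 pole 5/2 set g(w) = (w - (5/2))^2*f(w) = -25/(18*(w**2 + w/2 - 5/12)).
Order-2 pole: residue = g'(a); g'(5/2) = 44/289, so the residue is 44/289.
List the singular points by increasing real part (a conjugate pair: the negative imaginary part first).

Radius of convergence at 0: -1/4 + (1/12)*sqrt(69).
At -1/4 - (1/12)*sqrt(69): a pole of order 1; residue -22/289 + (386/19941)*sqrt(69).
At -1/4 + (1/12)*sqrt(69): a pole of order 1; residue -22/289 - (386/19941)*sqrt(69).
At 5/2: a pole of order 2; residue 44/289.


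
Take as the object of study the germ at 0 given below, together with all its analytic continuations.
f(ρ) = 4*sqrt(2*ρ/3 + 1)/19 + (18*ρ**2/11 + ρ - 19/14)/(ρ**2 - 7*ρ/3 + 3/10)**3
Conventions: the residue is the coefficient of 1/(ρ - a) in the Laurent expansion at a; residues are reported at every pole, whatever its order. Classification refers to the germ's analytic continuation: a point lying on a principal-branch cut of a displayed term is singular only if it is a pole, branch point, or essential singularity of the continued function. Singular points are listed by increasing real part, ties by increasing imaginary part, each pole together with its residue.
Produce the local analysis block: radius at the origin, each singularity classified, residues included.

Denominator factor (ρ**2 - 7*ρ/3 + 3/10)^3: discriminant 191/45, real irrational roots 7/6 + (1/30)*sqrt(955) and 7/6 - (1/30)*sqrt(955); poles of order 3, moduli 7/6 + (1/30)*sqrt(955) and 7/6 - (1/30)*sqrt(955).
Branch term (4/19)*sqrt(1 - ρ/(-3/2)): its argument vanishes at ρ = -3/2, a square-root branch point, modulus 3/2.
The radius of convergence is the smallest modulus among the singular points: 7/6 - (1/30)*sqrt(955).
The branch term is analytic at 7/6 - (1/30)*sqrt(955) and contributes nothing to the residue; only the rational part matters.
The factor ρ**2 - 7*ρ/3 + 3/10 splits as (ρ - a)(ρ - a') with a = 7/6 - (1/30)*sqrt(955), a' = 7/6 + (1/30)*sqrt(955). At the order-3 pole a set g(ρ) = (ρ - a)^3*(rational part) = [18*ρ**2/11 + ρ - 19/14] / (ρ - a')^3.
Order-3 pole: residue = g''(a)/2; g''(7/6 - (1/30)*sqrt(955)) = -(8184240/536526067)*sqrt(955), so the residue is -(4092120/536526067)*sqrt(955).
The branch term is analytic at 7/6 + (1/30)*sqrt(955) and contributes nothing to the residue; only the rational part matters.
The factor ρ**2 - 7*ρ/3 + 3/10 splits as (ρ - a)(ρ - a') with a = 7/6 + (1/30)*sqrt(955), a' = 7/6 - (1/30)*sqrt(955). At the order-3 pole a set g(ρ) = (ρ - a)^3*(rational part) = [18*ρ**2/11 + ρ - 19/14] / (ρ - a')^3.
Order-3 pole: residue = g''(a)/2; g''(7/6 + (1/30)*sqrt(955)) = (8184240/536526067)*sqrt(955), so the residue is (4092120/536526067)*sqrt(955).
List the singular points by increasing real part (a conjugate pair: the negative imaginary part first).

Radius of convergence at 0: 7/6 - (1/30)*sqrt(955).
At -3/2: an algebraic (square-root) branch point.
At 7/6 - (1/30)*sqrt(955): a pole of order 3; residue -(4092120/536526067)*sqrt(955).
At 7/6 + (1/30)*sqrt(955): a pole of order 3; residue (4092120/536526067)*sqrt(955).


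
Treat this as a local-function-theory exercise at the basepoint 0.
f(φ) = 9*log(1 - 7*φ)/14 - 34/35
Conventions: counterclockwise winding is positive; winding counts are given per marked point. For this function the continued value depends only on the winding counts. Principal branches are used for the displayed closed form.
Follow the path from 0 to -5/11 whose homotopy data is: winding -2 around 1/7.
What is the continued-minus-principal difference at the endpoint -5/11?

The rational part is single-valued and drops out of the difference; each branch term changes only by its own monodromy.
(9/14)*log(1 - φ/(1/7)): each positive loop around 1/7 adds 2*pi*i to the log, so winding -2 contributes (9/14)*(-2)*2*pi*i = -(18/7)*pi*i.
Summing the contributions at φ = -5/11 gives -(18/7)*pi*i.

Continued minus principal equals -(18/7)*pi*i.


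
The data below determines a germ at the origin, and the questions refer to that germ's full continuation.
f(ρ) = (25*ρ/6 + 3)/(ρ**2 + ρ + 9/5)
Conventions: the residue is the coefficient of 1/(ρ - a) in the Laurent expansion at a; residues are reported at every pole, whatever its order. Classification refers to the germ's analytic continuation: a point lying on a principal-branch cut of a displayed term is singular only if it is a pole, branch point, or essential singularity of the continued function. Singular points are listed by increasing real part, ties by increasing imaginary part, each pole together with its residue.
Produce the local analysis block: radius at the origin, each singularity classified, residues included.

Denominator factor (ρ**2 + ρ + 9/5): discriminant -31/5, complex-conjugate roots (-1/2) + ((1/10)*sqrt(155))*i and (-1/2) - ((1/10)*sqrt(155))*i; poles of order 1, moduli (3/5)*sqrt(5) and (3/5)*sqrt(5).
The radius of convergence is the smallest modulus among the singular points: (3/5)*sqrt(5).
The factor ρ**2 + ρ + 9/5 splits as (ρ - a)(ρ - a') with a = (-1/2) - ((1/10)*sqrt(155))*i, a' = (-1/2) + ((1/10)*sqrt(155))*i. At the order-1 pole a set g(ρ) = (ρ - a)*f(ρ) = [25*ρ/6 + 3] / (ρ - a').
Simple pole: residue = g(a) at a = (-1/2) - ((1/10)*sqrt(155))*i, which is (25/12) + ((11/372)*sqrt(155))*i.
The factor ρ**2 + ρ + 9/5 splits as (ρ - a)(ρ - a') with a = (-1/2) + ((1/10)*sqrt(155))*i, a' = (-1/2) - ((1/10)*sqrt(155))*i. At the order-1 pole a set g(ρ) = (ρ - a)*f(ρ) = [25*ρ/6 + 3] / (ρ - a').
Simple pole: residue = g(a) at a = (-1/2) + ((1/10)*sqrt(155))*i, which is (25/12) - ((11/372)*sqrt(155))*i.
List the singular points by increasing real part (a conjugate pair: the negative imaginary part first).

Radius of convergence at 0: (3/5)*sqrt(5).
At (-1/2) - ((1/10)*sqrt(155))*i: a pole of order 1; residue (25/12) + ((11/372)*sqrt(155))*i.
At (-1/2) + ((1/10)*sqrt(155))*i: a pole of order 1; residue (25/12) - ((11/372)*sqrt(155))*i.


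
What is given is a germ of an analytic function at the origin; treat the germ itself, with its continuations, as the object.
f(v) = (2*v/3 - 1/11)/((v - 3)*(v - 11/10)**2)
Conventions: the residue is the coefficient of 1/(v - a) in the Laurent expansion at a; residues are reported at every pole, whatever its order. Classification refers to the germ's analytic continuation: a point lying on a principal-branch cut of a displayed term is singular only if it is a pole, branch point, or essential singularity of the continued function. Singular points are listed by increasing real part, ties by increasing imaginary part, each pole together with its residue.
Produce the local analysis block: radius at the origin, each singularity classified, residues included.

Denominator factor (v - 3): pole of order 1 at 3, modulus 3.
Denominator factor (v - 11/10)^2: pole of order 2 at 11/10, modulus 11/10.
The radius of convergence is the smallest modulus among the singular points: 11/10.
At the order-2 pole 11/10 set g(v) = (v - (11/10))^2*f(v) = (2*v/3 - 1/11)/(v - 3).
Order-2 pole: residue = g'(a); g'(11/10) = -2100/3971, so the residue is -2100/3971.
At the order-1 pole 3 set g(v) = (v - (3))*f(v) = (2*v/3 - 1/11)/(v - 11/10)**2.
Simple pole: residue = g(a) at a = 3, which is 2100/3971.
List the singular points by increasing real part (a conjugate pair: the negative imaginary part first).

Radius of convergence at 0: 11/10.
At 11/10: a pole of order 2; residue -2100/3971.
At 3: a pole of order 1; residue 2100/3971.


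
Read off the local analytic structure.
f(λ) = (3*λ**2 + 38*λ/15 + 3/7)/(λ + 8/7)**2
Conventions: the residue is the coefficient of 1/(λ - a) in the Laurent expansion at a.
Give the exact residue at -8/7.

At the order-2 pole -8/7 set g(λ) = (λ - (-8/7))^2*f(λ) = 3*λ**2 + 38*λ/15 + 3/7.
Order-2 pole: residue = g'(a); g'(-8/7) = -454/105, so the residue is -454/105.

The residue is -454/105.


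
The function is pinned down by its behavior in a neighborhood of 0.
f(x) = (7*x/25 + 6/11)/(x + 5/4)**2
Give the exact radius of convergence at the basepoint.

Denominator factor (x + 5/4)^2: pole of order 2 at -5/4, modulus 5/4.
The radius of convergence is the smallest modulus among the singular points: 5/4.

The radius of convergence is 5/4.


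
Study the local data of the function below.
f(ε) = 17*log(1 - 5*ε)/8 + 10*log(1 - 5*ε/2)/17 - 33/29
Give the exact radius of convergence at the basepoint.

Branch term (10/17)*log(1 - ε/(2/5)): its argument vanishes at ε = 2/5, a logarithmic branch point, modulus 2/5.
Branch term (17/8)*log(1 - ε/(1/5)): its argument vanishes at ε = 1/5, a logarithmic branch point, modulus 1/5.
The radius of convergence is the smallest modulus among the singular points: 1/5.

The radius of convergence is 1/5.


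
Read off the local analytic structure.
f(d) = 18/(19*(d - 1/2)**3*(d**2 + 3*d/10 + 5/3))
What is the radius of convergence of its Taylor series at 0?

Denominator factor (d - 1/2)^3: pole of order 3 at 1/2, modulus 1/2.
Denominator factor (d**2 + 3*d/10 + 5/3): discriminant -1973/300, complex-conjugate roots (-3/20) + ((1/60)*sqrt(5919))*i and (-3/20) - ((1/60)*sqrt(5919))*i; poles of order 1, moduli (1/3)*sqrt(15) and (1/3)*sqrt(15).
The radius of convergence is the smallest modulus among the singular points: 1/2.

The radius of convergence is 1/2.


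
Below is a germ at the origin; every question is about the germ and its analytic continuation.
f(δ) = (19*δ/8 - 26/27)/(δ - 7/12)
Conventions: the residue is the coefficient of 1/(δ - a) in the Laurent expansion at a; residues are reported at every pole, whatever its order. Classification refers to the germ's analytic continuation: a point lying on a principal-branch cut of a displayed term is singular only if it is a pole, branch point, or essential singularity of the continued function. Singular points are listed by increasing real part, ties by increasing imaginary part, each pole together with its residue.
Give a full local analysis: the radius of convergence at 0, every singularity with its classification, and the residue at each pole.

Radius of convergence at 0: 7/12.
At 7/12: a pole of order 1; residue 365/864.

Denominator factor (δ - 7/12): pole of order 1 at 7/12, modulus 7/12.
The radius of convergence is the smallest modulus among the singular points: 7/12.
At the order-1 pole 7/12 set g(δ) = (δ - (7/12))*f(δ) = 19*δ/8 - 26/27.
Simple pole: residue = g(a) at a = 7/12, which is 365/864.


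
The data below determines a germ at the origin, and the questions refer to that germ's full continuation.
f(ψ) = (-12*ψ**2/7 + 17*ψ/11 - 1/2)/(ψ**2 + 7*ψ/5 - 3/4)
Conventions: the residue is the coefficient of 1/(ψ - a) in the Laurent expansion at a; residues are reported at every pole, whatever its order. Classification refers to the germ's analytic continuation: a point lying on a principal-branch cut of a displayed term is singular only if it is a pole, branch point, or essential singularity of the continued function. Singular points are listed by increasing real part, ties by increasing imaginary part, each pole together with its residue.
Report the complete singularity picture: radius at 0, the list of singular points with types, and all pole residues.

Radius of convergence at 0: -7/10 + (1/5)*sqrt(31).
At -7/10 - (1/5)*sqrt(31): a pole of order 1; residue 217/110 + (4377/11935)*sqrt(31).
At -7/10 + (1/5)*sqrt(31): a pole of order 1; residue 217/110 - (4377/11935)*sqrt(31).

Denominator factor (ψ**2 + 7*ψ/5 - 3/4): discriminant 124/25, real irrational roots -7/10 + (1/5)*sqrt(31) and -7/10 - (1/5)*sqrt(31); poles of order 1, moduli -7/10 + (1/5)*sqrt(31) and 7/10 + (1/5)*sqrt(31).
The radius of convergence is the smallest modulus among the singular points: -7/10 + (1/5)*sqrt(31).
The factor ψ**2 + 7*ψ/5 - 3/4 splits as (ψ - a)(ψ - a') with a = -7/10 - (1/5)*sqrt(31), a' = -7/10 + (1/5)*sqrt(31). At the order-1 pole a set g(ψ) = (ψ - a)*f(ψ) = [-12*ψ**2/7 + 17*ψ/11 - 1/2] / (ψ - a').
Simple pole: residue = g(a) at a = -7/10 - (1/5)*sqrt(31), which is 217/110 + (4377/11935)*sqrt(31).
The factor ψ**2 + 7*ψ/5 - 3/4 splits as (ψ - a)(ψ - a') with a = -7/10 + (1/5)*sqrt(31), a' = -7/10 - (1/5)*sqrt(31). At the order-1 pole a set g(ψ) = (ψ - a)*f(ψ) = [-12*ψ**2/7 + 17*ψ/11 - 1/2] / (ψ - a').
Simple pole: residue = g(a) at a = -7/10 + (1/5)*sqrt(31), which is 217/110 - (4377/11935)*sqrt(31).
List the singular points by increasing real part (a conjugate pair: the negative imaginary part first).


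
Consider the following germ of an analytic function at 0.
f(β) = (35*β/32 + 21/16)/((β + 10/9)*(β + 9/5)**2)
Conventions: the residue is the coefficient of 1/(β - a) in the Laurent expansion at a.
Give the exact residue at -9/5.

The residue is -1575/7688.

At the order-2 pole -9/5 set g(β) = (β - (-9/5))^2*f(β) = (35*β/32 + 21/16)/(β + 10/9).
Order-2 pole: residue = g'(a); g'(-9/5) = -1575/7688, so the residue is -1575/7688.


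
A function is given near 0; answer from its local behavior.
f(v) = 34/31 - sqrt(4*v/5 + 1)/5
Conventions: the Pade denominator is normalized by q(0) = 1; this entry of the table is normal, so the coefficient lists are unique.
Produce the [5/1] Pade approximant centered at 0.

Taylor coefficients needed (expand at 0): a_0 = 139/155, a_1 = -2/25, a_2 = 2/125, a_3 = -4/625, a_4 = 2/625, a_5 = -28/15625, a_6 = 84/78125.
Write the denominator as Q(v) = 1 + q1*v. Requiring Q*f - P = O(v^7) with deg P <= 5 kills the coefficients of v^6..v^6 in Q*f:
  v^6: a_6 + q1*a_5 = 0, i.e. 84/78125 + (-28/15625)*q1 = 0.
Solving this linear system: q1 = 3/5.
The numerator is Q*f truncated at degree 5: P0 = a_0 = 139/155; P1 = a_1 + q1*a_0 = 71/155; P2 = a_2 + q1*a_1 = -4/125; P3 = a_3 + q1*a_2 = 2/625; P4 = a_4 + q1*a_3 = -2/3125; P5 = a_5 + q1*a_4 = 2/15625.

The Pade approximant has numerator coefficients [139/155, 71/155, -4/125, 2/625, -2/3125, 2/15625]; denominator coefficients [1, 3/5].


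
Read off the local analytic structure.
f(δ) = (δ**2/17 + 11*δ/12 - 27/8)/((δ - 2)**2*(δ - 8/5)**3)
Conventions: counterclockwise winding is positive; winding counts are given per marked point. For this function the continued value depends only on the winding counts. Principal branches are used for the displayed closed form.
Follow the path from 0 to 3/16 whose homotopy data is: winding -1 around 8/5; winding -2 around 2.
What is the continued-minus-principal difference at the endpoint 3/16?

The function is rational, hence single-valued: continuing it around any pole returns the same value, so the difference is 0.

Continued minus principal equals 0.


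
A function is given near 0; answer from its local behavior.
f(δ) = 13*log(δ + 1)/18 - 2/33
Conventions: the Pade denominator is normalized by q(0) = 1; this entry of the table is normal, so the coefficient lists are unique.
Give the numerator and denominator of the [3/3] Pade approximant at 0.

The Pade approximant has numerator coefficients [-2/33, 125/198, 679/990, 1537/11880]; denominator coefficients [1, 3/2, 3/5, 1/20].

Taylor coefficients needed (expand at 0): a_0 = -2/33, a_1 = 13/18, a_2 = -13/36, a_3 = 13/54, a_4 = -13/72, a_5 = 13/90, a_6 = -13/108.
Write the denominator as Q(δ) = 1 + q1*δ + q2*δ^2 + q3*δ^3. Requiring Q*f - P = O(δ^7) with deg P <= 3 kills the coefficients of δ^4..δ^6 in Q*f:
  δ^4: a_4 + q1*a_3 + q2*a_2 + q3*a_1 = 0, i.e. -13/72 + (13/54)*q1 + (-13/36)*q2 + (13/18)*q3 = 0.
  δ^5: a_5 + q1*a_4 + q2*a_3 + q3*a_2 = 0, i.e. 13/90 + (-13/72)*q1 + (13/54)*q2 + (-13/36)*q3 = 0.
  δ^6: a_6 + q1*a_5 + q2*a_4 + q3*a_3 = 0, i.e. -13/108 + (13/90)*q1 + (-13/72)*q2 + (13/54)*q3 = 0.
Solving this linear system: q1 = 3/2, q2 = 3/5, q3 = 1/20.
The numerator is Q*f truncated at degree 3: P0 = a_0 = -2/33; P1 = a_1 + q1*a_0 = 125/198; P2 = a_2 + q1*a_1 + q2*a_0 = 679/990; P3 = a_3 + q1*a_2 + q2*a_1 + q3*a_0 = 1537/11880.


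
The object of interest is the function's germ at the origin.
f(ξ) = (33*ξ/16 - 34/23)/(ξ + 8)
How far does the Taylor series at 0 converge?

Denominator factor (ξ + 8): pole of order 1 at -8, modulus 8.
The radius of convergence is the smallest modulus among the singular points: 8.

The radius of convergence is 8.


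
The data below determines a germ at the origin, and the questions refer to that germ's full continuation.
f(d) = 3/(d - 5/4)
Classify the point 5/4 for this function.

The point is a pole of order 1.

The denominator factor d - 5/4 vanishes at 5/4 and appears to the power 1; the numerator there equals 3, nonzero, and no other factor vanishes.
Hence a pole whose order is the multiplicity, 1.


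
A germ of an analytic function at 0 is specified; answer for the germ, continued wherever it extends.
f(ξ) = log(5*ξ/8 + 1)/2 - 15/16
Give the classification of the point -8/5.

The term (1/2)*log(1 - ξ/(-8/5)) has argument 1 - -8/5/(-8/5) = 0 at -8/5: a logarithmic (infinitely-sheeted) branch point; the remaining terms are analytic or single-valued there.

The point is a logarithmic branch point.


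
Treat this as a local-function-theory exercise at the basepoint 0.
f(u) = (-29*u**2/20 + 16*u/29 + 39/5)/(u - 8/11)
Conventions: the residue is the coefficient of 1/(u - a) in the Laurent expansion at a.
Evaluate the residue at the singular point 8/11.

The residue is 26087/3509.

At the order-1 pole 8/11 set g(u) = (u - (8/11))*f(u) = -29*u**2/20 + 16*u/29 + 39/5.
Simple pole: residue = g(a) at a = 8/11, which is 26087/3509.


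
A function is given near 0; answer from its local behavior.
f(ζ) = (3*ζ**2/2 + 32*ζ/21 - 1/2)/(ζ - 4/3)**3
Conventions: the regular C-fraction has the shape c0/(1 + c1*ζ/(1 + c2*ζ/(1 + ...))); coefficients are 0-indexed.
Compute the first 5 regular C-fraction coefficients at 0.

The regular C-fraction coefficients are [27/128, 67/84, -50227/5628, 37690191/6730418, 9918404563/26709914968].

Taylor coefficients (expand at 0): a_0 = 27/128, a_1 = -603/3584, a_2 = -9801/7168, a_3 = -77517/28672, a_4 = -882333/229376.
c0 = a_0 = 27/128. Peel one level at a time: if S = 1 + c*ζ/S' with S'(0) = 1, then c is the ζ-coefficient of S and S' = c*ζ/(S - 1).
S_1 = c0/f = 1 + (67/84)*ζ + (50227/7056)*ζ^2 + ...; c1 = 67/84.
S_2 = c1*ζ/(S_1 - 1) = 1 + (-50227/5628)*ζ + (1794771/35912)*ζ^2 + ...; c2 = -50227/5628.
S_3 = c2*ζ/(S_2 - 1) = 1 + (37690191/6730418)*ζ + (-83936349063/40364024464)*ζ^2 + ...; c3 = 37690191/6730418.
S_4 = c3*ζ/(S_3 - 1) = 1 + (9918404563/26709914968)*ζ + ...; c4 = 9918404563/26709914968.


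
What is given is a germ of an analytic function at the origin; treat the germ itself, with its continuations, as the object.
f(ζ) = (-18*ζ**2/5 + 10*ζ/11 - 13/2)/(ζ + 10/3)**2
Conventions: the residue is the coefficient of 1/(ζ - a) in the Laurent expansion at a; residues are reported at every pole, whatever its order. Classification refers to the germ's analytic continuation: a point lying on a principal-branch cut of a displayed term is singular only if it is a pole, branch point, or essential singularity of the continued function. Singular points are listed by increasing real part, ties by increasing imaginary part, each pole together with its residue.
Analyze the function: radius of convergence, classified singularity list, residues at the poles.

Radius of convergence at 0: 10/3.
At -10/3: a pole of order 2; residue 274/11.

Denominator factor (ζ + 10/3)^2: pole of order 2 at -10/3, modulus 10/3.
The radius of convergence is the smallest modulus among the singular points: 10/3.
At the order-2 pole -10/3 set g(ζ) = (ζ - (-10/3))^2*f(ζ) = -18*ζ**2/5 + 10*ζ/11 - 13/2.
Order-2 pole: residue = g'(a); g'(-10/3) = 274/11, so the residue is 274/11.


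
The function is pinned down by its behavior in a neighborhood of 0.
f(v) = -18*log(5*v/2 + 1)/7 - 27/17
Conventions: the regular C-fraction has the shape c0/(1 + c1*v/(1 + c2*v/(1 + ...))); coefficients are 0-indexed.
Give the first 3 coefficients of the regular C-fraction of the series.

Taylor coefficients (expand at 0): a_0 = -27/17, a_1 = -45/7, a_2 = 225/28.
c0 = a_0 = -27/17. Peel one level at a time: if S = 1 + c*v/S' with S'(0) = 1, then c is the v-coefficient of S and S' = c*v/(S - 1).
S_1 = c0/f = 1 + (-85/21)*v + (37825/1764)*v^2 + ...; c1 = -85/21.
S_2 = c1*v/(S_1 - 1) = 1 + (445/84)*v + ...; c2 = 445/84.

The regular C-fraction coefficients are [-27/17, -85/21, 445/84].


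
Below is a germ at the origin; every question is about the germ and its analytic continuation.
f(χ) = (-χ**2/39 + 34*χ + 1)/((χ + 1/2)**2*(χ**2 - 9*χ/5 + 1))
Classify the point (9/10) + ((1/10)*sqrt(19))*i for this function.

The denominator factor χ**2 - 9*χ/5 + 1 vanishes at (9/10) + ((1/10)*sqrt(19))*i and appears to the power 1; the numerator there equals (61589/1950) + ((2207/650)*sqrt(19))*i, nonzero, and no other factor vanishes.
Hence a pole whose order is the multiplicity, 1.

The point is a pole of order 1.


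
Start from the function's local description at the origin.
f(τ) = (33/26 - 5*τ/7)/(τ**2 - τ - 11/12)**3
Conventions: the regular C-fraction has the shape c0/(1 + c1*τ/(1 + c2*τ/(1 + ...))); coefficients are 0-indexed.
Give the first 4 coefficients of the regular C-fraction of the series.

Taylor coefficients (expand at 0): a_0 = -2592/1573, a_1 = 765504/121121, a_2 = -26904960/1332331, a_3 = 10388736/190333.
c0 = a_0 = -2592/1573. Peel one level at a time: if S = 1 + c*τ/S' with S'(0) = 1, then c is the τ-coefficient of S and S' = c*τ/(S - 1).
S_1 = c0/f = 1 + (886/231)*τ + (131056/53361)*τ^2 + ...; c1 = 886/231.
S_2 = c1*τ/(S_1 - 1) = 1 + (-65528/102333)*τ + (37349568/23746129)*τ^2 + ...; c2 = -65528/102333.
S_3 = c2*τ/(S_2 - 1) = 1 + (98042616/39914743)*τ + ...; c3 = 98042616/39914743.

The regular C-fraction coefficients are [-2592/1573, 886/231, -65528/102333, 98042616/39914743].


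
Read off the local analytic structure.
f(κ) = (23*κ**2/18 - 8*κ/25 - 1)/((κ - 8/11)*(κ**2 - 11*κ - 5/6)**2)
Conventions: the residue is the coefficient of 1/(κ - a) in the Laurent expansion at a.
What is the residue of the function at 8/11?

The residue is -7337924/908721025.

At the order-1 pole 8/11 set g(κ) = (κ - (8/11))*f(κ) = (23*κ**2/18 - 8*κ/25 - 1)/(κ**2 - 11*κ - 5/6)**2.
Simple pole: residue = g(a) at a = 8/11, which is -7337924/908721025.


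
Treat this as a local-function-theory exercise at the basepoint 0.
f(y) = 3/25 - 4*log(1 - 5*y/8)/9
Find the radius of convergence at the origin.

The radius of convergence is 8/5.

Branch term (-4/9)*log(1 - y/(8/5)): its argument vanishes at y = 8/5, a logarithmic branch point, modulus 8/5.
The radius of convergence is the smallest modulus among the singular points: 8/5.


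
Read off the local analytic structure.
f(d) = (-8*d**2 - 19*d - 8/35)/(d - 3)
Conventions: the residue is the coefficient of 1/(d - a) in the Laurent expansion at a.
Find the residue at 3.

The residue is -4523/35.

At the order-1 pole 3 set g(d) = (d - (3))*f(d) = -8*d**2 - 19*d - 8/35.
Simple pole: residue = g(a) at a = 3, which is -4523/35.


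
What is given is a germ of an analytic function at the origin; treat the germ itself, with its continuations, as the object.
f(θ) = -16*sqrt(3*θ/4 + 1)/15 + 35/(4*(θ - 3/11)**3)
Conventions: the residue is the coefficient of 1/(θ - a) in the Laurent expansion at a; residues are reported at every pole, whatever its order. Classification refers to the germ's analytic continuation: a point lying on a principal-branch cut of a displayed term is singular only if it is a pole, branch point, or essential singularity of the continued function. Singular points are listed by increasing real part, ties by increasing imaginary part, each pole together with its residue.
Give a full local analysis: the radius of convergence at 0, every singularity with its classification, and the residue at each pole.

Denominator factor (θ - 3/11)^3: pole of order 3 at 3/11, modulus 3/11.
Branch term (-16/15)*sqrt(1 - θ/(-4/3)): its argument vanishes at θ = -4/3, a square-root branch point, modulus 4/3.
The radius of convergence is the smallest modulus among the singular points: 3/11.
The branch term is analytic at 3/11 and contributes nothing to the residue; only the rational part matters.
At the order-3 pole 3/11 set g(θ) = (θ - (3/11))^3*(rational part) = 35/4.
Order-3 pole: residue = g''(a)/2; g''(3/11) = 0, so the residue is 0.
List the singular points by increasing real part (a conjugate pair: the negative imaginary part first).

Radius of convergence at 0: 3/11.
At -4/3: an algebraic (square-root) branch point.
At 3/11: a pole of order 3; residue 0.


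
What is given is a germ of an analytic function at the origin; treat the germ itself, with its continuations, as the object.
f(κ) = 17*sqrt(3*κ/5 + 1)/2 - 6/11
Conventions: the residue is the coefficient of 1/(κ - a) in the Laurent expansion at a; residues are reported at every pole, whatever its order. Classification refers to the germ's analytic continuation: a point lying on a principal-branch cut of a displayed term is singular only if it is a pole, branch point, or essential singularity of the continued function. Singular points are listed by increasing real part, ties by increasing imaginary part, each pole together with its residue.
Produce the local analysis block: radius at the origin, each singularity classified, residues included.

Radius of convergence at 0: 5/3.
At -5/3: an algebraic (square-root) branch point.

Branch term (17/2)*sqrt(1 - κ/(-5/3)): its argument vanishes at κ = -5/3, a square-root branch point, modulus 5/3.
The radius of convergence is the smallest modulus among the singular points: 5/3.


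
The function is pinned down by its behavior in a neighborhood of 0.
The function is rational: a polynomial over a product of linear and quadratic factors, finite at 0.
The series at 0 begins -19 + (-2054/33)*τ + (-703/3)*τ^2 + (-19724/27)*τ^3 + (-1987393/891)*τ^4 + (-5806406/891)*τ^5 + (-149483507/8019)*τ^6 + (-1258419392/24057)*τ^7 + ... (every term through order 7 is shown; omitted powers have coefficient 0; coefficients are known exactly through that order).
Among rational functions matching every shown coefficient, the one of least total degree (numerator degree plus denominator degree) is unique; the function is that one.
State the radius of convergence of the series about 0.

No rational of total degree below 6 reproduces all 8 coefficients; solving the [2/4] Pade equations on them gives f(τ) = (-10*τ**2/11 + 3*τ/11 - 19/4)/(τ**2 + 5*τ/6 - 1/2)**2, whose expansion matches every shown term.
Denominator factor (τ**2 + 5*τ/6 - 1/2)^2: discriminant 97/36, real irrational roots -5/12 + (1/12)*sqrt(97) and -5/12 - (1/12)*sqrt(97); poles of order 2, moduli -5/12 + (1/12)*sqrt(97) and 5/12 + (1/12)*sqrt(97).
The radius of convergence is the smallest modulus among the singular points: -5/12 + (1/12)*sqrt(97).

The radius of convergence is -5/12 + (1/12)*sqrt(97).


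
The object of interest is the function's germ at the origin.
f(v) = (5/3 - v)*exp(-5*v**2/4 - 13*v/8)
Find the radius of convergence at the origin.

The radius of convergence is infinite.

The factor exp(-5*v**2/4 - 13*v/8) is entire and contributes no finite singular point.
The polynomial part has no poles.
No finite singular points: the Taylor series at 0 converges everywhere.
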